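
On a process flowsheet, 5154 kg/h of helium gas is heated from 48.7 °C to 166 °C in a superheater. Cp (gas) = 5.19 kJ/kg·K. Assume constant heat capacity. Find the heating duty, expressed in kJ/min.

Q = ṁ·Cp·ΔT = 5154 × 5.19 × (166 − 48.7) = 3.1377e+06 kJ/h
Converting: 3.1377e+06 / 3600 s = 871.58 kW
Heating duty = 52295 kJ/min

Q = 52300 kJ/min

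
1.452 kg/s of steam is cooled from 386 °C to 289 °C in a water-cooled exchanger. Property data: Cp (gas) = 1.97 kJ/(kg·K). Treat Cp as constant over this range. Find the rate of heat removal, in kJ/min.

Q = ṁ·Cp·ΔT = 1.452 × 1.97 × (289 − 386) = -277.46 kJ/s
Cooling duty = 16648 kJ/min

Q_c = 16600 kJ/min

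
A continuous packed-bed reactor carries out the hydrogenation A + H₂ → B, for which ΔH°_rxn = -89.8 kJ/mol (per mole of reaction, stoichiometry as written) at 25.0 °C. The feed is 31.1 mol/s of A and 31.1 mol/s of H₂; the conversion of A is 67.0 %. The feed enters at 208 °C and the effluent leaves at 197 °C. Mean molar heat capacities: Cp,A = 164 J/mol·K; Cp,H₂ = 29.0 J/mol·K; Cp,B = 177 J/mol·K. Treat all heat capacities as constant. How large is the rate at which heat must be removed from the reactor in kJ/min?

Extent of reaction ξ = 0.670 × 31.1 = 20.837 mol/s
Reaction term: ξ·ΔH°_rxn = 20.837 × -89.8 = -1871.2 kJ/s
Sensible, feed 208→25 °C: -1098.4 kJ/s
Outlet flows (mol/s): A 10.263, H₂ 10.263, B 20.837
Sensible, products 25→197 °C: 975.05 kJ/s
Q = ΔH = -1994.5 kJ/s = -1994.5 kW
Heat removed = 119670 kJ/min

Q_out = 120000 kJ/min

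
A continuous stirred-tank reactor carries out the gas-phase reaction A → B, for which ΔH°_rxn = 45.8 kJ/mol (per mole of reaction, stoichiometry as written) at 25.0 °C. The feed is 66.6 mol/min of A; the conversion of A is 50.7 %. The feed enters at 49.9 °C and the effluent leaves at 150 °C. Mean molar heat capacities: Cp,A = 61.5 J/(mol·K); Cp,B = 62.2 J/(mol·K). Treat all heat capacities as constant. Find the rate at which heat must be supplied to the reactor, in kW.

Extent of reaction ξ = 0.507 × 66.6 = 33.766 mol/min
Reaction term: ξ·ΔH°_rxn = 33.766 × 45.8 = 1546.5 kJ/min
Sensible, feed 49.9→25 °C: -101.99 kJ/min
Outlet flows (mol/min): A 32.834, B 33.766
Sensible, products 25→150 °C: 514.94 kJ/min
Q = ΔH = 1959.4 kJ/min = 32.657 kW
Heat supplied = 32.657 kW

Q_in = 32.7 kW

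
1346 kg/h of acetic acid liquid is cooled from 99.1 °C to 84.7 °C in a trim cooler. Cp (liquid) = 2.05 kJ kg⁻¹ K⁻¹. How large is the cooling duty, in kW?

Q = ṁ·Cp·ΔT = 1346 × 2.05 × (84.7 − 99.1) = -39734 kJ/h
Converting: 39734 / 3600 s = 11.037 kW

Q_c = 11.0 kW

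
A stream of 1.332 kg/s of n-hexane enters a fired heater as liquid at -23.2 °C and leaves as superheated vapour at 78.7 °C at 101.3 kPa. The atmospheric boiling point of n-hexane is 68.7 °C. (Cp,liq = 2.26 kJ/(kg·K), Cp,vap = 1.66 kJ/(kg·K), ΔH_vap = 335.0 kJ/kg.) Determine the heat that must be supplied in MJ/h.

Q = 2680 MJ/h

liquid -23.2→68.7 °C: 207.69 kJ/kg
vaporisation at 68.7 °C: 335 kJ/kg
vapour 68.7→78.7 °C: 16.6 kJ/kg
Δh = 207.69 + 335 + 16.6 = 559.29 kJ/kg
Q = ṁ·Δh = 1.332 kg/s × 559.29 kJ/kg = 744.98 kJ/s
|Q| = 744.98 kW = 2681.9 MJ/h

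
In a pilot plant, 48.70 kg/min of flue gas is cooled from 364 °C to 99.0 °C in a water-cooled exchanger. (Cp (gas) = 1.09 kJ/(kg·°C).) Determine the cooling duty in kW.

Q = ṁ·Cp·ΔT = 48.70 × 1.09 × (99.0 − 364) = -14067 kJ/min
Converting: 14067 / 60 s = 234.45 kW

Q_c = 234 kW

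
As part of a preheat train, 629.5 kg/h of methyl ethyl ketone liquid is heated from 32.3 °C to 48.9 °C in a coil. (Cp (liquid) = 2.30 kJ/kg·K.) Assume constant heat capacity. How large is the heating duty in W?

Q = ṁ·Cp·ΔT = 629.5 × 2.30 × (48.9 − 32.3) = 24034 kJ/h
Converting: 24034 / 3600 s = 6.6762 kW
Heating duty = 6676.2 W

Q = 6680 W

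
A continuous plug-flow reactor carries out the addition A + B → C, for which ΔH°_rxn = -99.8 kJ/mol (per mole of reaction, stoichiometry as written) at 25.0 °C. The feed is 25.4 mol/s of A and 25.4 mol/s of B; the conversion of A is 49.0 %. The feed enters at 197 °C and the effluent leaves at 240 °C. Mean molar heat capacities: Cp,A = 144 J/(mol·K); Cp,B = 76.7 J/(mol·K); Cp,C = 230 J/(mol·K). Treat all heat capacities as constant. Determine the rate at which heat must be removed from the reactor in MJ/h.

Extent of reaction ξ = 0.490 × 25.4 = 12.446 mol/s
Reaction term: ξ·ΔH°_rxn = 12.446 × -99.8 = -1242.1 kJ/s
Sensible, feed 197→25 °C: -964.19 kJ/s
Outlet flows (mol/s): A 12.954, B 12.954, C 12.446
Sensible, products 25→240 °C: 1230.1 kJ/s
Q = ΔH = -976.18 kJ/s = -976.18 kW
Heat removed = 3514.2 MJ/h

Q_out = 3510 MJ/h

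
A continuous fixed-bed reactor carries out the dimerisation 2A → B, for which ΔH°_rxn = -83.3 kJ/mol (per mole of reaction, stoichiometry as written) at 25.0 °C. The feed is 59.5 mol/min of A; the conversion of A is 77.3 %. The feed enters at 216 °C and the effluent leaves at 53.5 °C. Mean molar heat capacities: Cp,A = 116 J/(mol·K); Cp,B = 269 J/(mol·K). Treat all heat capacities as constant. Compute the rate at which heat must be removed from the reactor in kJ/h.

Q_out = 181000 kJ/h

Extent of reaction ξ = 0.773 × 59.5 / 2 = 22.997 mol/min
Reaction term: ξ·ΔH°_rxn = 22.997 × -83.3 = -1915.6 kJ/min
Sensible, feed 216→25 °C: -1318.3 kJ/min
Outlet flows (mol/min): A 13.506, B 22.997
Sensible, products 25→53.5 °C: 220.96 kJ/min
Q = ΔH = -3013 kJ/min = -50.216 kW
Heat removed = 180780 kJ/h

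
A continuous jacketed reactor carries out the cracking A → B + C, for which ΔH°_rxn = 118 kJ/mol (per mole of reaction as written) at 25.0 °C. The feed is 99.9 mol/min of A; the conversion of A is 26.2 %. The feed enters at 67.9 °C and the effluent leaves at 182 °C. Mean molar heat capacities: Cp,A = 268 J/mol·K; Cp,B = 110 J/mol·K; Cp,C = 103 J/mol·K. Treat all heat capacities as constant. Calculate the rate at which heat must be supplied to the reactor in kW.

Extent of reaction ξ = 0.262 × 99.9 = 26.174 mol/min
Reaction term: ξ·ΔH°_rxn = 26.174 × 118 = 3088.5 kJ/min
Sensible, feed 67.9→25 °C: -1148.6 kJ/min
Outlet flows (mol/min): A 73.726, B 26.174, C 26.174
Sensible, products 25→182 °C: 3977.4 kJ/min
Q = ΔH = 5917.3 kJ/min = 98.622 kW
Heat supplied = 98.622 kW

Q_in = 98.6 kW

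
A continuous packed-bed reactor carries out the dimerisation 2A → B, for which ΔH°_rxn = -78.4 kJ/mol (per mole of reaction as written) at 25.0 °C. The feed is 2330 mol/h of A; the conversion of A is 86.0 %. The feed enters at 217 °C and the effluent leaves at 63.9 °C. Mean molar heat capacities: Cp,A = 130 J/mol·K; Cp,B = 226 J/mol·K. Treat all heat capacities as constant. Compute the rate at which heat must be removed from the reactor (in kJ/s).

Q_out = 35.1 kJ/s

Extent of reaction ξ = 0.860 × 2330 / 2 = 1001.9 mol/h
Reaction term: ξ·ΔH°_rxn = 1001.9 × -78.4 = -78549 kJ/h
Sensible, feed 217→25 °C: -58157 kJ/h
Outlet flows (mol/h): A 326.2, B 1001.9
Sensible, products 25→63.9 °C: 10458 kJ/h
Q = ΔH = -126250 kJ/h = -35.069 kW
Heat removed = 35.069 kJ/s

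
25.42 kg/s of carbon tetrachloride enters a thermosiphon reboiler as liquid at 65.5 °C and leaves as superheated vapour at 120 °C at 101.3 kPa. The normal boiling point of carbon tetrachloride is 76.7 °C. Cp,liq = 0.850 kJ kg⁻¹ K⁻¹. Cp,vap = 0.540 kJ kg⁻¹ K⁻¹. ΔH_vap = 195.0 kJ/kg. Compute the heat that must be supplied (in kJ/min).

Q = 348000 kJ/min

liquid 65.5→76.7 °C: 9.52 kJ/kg
vaporisation at 76.7 °C: 195 kJ/kg
vapour 76.7→120 °C: 23.382 kJ/kg
Δh = 9.52 + 195 + 23.382 = 227.9 kJ/kg
Q = ṁ·Δh = 25.42 kg/s × 227.9 kJ/kg = 5793.3 kJ/s
|Q| = 5793.3 kW = 347600 kJ/min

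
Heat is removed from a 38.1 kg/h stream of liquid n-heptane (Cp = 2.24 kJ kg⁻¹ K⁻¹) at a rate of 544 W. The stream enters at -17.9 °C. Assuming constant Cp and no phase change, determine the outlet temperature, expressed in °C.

Q = 544 W = 1958.4 kJ/h
ΔT = Q/(ṁ·Cp) = 1958.4/(38.1×2.24) = 22.947 K
T_out = -17.9 − 22.947 = -40.847 °C

T_out = -40.8 °C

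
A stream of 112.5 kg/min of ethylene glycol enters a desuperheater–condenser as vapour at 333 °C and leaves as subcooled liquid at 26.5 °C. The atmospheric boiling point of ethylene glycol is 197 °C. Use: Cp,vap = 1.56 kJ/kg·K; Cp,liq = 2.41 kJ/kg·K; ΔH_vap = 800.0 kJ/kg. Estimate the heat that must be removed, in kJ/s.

vapour 333→197 °C: -212.16 kJ/kg
condensation at 197 °C: -800 kJ/kg
liquid 197→26.5 °C: -410.91 kJ/kg
Δh = -212.16 + -800 + -410.91 = -1423.1 kJ/kg
Q = ṁ·Δh = 112.5 kg/min × -1423.1 kJ/kg = -160090 kJ/min
|Q| = 2668.2 kW

Q_c = 2670 kJ/s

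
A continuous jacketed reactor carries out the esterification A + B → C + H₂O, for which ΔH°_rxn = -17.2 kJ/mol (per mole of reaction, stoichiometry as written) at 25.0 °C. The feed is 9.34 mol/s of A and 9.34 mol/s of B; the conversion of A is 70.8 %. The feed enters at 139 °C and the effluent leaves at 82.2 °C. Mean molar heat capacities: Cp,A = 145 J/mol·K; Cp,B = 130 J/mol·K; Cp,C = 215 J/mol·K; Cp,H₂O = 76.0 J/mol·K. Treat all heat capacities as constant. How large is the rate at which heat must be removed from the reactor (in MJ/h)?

Q_out = 913 MJ/h

Extent of reaction ξ = 0.708 × 9.34 = 6.6127 mol/s
Reaction term: ξ·ΔH°_rxn = 6.6127 × -17.2 = -113.74 kJ/s
Sensible, feed 139→25 °C: -292.81 kJ/s
Outlet flows (mol/s): A 2.7273, B 2.7273, C 6.6127, H₂O 6.6127
Sensible, products 25→82.2 °C: 152.97 kJ/s
Q = ΔH = -253.58 kJ/s = -253.58 kW
Heat removed = 912.88 MJ/h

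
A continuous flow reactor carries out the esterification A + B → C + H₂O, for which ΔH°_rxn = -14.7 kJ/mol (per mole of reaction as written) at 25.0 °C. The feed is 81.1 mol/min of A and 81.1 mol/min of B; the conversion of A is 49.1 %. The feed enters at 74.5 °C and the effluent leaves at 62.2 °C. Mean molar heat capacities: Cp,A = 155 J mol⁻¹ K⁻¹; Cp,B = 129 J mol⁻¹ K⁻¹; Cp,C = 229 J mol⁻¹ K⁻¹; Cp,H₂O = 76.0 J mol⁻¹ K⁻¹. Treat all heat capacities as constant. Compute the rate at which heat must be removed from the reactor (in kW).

Q_out = 14.0 kW

Extent of reaction ξ = 0.491 × 81.1 = 39.82 mol/min
Reaction term: ξ·ΔH°_rxn = 39.82 × -14.7 = -585.36 kJ/min
Sensible, feed 74.5→25 °C: -1140.1 kJ/min
Outlet flows (mol/min): A 41.28, B 41.28, C 39.82, H₂O 39.82
Sensible, products 25→62.2 °C: 887.91 kJ/min
Q = ΔH = -837.55 kJ/min = -13.959 kW
Heat removed = 13.959 kW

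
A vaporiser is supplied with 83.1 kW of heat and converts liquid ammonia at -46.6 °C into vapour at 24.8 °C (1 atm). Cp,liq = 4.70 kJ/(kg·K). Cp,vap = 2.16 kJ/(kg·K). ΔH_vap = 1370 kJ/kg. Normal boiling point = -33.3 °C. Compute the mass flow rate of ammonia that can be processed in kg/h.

Δh = 4.70×(-33.3−-46.6) + 1370 + 2.16×(24.8−-33.3) = 1558 kJ/kg
Q = 83.1 kW = 83.1 kJ/s = 299160 kJ/h
ṁ = Q/Δh = 299160 / 1558 = 192.01 kg/h

ṁ = 192 kg/h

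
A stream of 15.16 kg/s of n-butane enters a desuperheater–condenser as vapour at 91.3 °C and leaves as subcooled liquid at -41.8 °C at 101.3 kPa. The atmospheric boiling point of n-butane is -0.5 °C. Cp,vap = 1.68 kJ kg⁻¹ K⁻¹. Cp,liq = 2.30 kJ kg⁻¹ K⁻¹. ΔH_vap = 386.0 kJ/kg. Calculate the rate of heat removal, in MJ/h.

Q_c = 34700 MJ/h

vapour 91.3→-0.5 °C: -154.22 kJ/kg
condensation at -0.5 °C: -386 kJ/kg
liquid -0.5→-41.8 °C: -94.99 kJ/kg
Δh = -154.22 + -386 + -94.99 = -635.21 kJ/kg
Q = ṁ·Δh = 15.16 kg/s × -635.21 kJ/kg = -9629.8 kJ/s
|Q| = 9629.8 kW = 34667 MJ/h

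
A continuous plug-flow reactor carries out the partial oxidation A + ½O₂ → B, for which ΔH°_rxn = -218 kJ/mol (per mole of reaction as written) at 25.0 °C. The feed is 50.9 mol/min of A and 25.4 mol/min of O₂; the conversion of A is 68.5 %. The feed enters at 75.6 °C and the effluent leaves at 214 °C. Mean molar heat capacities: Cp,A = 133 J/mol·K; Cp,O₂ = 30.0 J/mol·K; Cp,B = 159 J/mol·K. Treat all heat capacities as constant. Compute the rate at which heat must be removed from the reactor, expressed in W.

Q_out = 108000 W

Extent of reaction ξ = 0.685 × 50.9 = 34.867 mol/min
Reaction term: ξ·ΔH°_rxn = 34.867 × -218 = -7600.9 kJ/min
Sensible, feed 75.6→25 °C: -381.1 kJ/min
Outlet flows (mol/min): A 16.033, O₂ 7.9667, B 34.867
Sensible, products 25→214 °C: 1496 kJ/min
Q = ΔH = -6486 kJ/min = -108.1 kW
Heat removed = 108100 W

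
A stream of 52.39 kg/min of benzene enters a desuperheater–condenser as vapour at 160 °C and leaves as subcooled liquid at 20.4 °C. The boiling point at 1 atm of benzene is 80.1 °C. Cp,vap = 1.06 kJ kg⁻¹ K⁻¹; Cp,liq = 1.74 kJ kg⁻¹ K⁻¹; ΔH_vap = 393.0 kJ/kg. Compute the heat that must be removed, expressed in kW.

vapour 160→80.1 °C: -84.694 kJ/kg
condensation at 80.1 °C: -393 kJ/kg
liquid 80.1→20.4 °C: -103.88 kJ/kg
Δh = -84.694 + -393 + -103.88 = -581.57 kJ/kg
Q = ṁ·Δh = 52.39 kg/min × -581.57 kJ/kg = -30469 kJ/min
|Q| = 507.81 kW

Q_c = 508 kW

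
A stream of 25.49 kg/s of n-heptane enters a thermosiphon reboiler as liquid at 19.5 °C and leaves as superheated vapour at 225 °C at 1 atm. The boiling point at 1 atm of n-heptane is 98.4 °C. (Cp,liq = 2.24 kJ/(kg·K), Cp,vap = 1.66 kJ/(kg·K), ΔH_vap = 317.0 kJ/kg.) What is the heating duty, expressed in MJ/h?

liquid 19.5→98.4 °C: 176.74 kJ/kg
vaporisation at 98.4 °C: 317 kJ/kg
vapour 98.4→225 °C: 210.16 kJ/kg
Δh = 176.74 + 317 + 210.16 = 703.89 kJ/kg
Q = ṁ·Δh = 25.49 kg/s × 703.89 kJ/kg = 17942 kJ/s
|Q| = 17942 kW = 64592 MJ/h

Q = 64600 MJ/h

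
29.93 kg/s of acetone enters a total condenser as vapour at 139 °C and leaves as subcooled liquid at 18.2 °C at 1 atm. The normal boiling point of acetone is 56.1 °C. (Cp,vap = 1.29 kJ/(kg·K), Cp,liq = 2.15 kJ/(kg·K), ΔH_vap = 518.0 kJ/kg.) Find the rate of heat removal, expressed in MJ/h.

Q_c = 76100 MJ/h

vapour 139→56.1 °C: -106.94 kJ/kg
condensation at 56.1 °C: -518 kJ/kg
liquid 56.1→18.2 °C: -81.485 kJ/kg
Δh = -106.94 + -518 + -81.485 = -706.43 kJ/kg
Q = ṁ·Δh = 29.93 kg/s × -706.43 kJ/kg = -21143 kJ/s
|Q| = 21143 kW = 76116 MJ/h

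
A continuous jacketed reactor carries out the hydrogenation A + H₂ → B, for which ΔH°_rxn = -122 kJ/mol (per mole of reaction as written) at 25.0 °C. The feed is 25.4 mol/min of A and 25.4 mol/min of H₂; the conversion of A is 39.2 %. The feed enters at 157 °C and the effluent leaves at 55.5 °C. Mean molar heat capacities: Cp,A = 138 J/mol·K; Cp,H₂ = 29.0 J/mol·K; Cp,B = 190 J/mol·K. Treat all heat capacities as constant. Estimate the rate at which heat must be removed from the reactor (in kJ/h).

Extent of reaction ξ = 0.392 × 25.4 = 9.9568 mol/min
Reaction term: ξ·ΔH°_rxn = 9.9568 × -122 = -1214.7 kJ/min
Sensible, feed 157→25 °C: -559.92 kJ/min
Outlet flows (mol/min): A 15.443, H₂ 15.443, B 9.9568
Sensible, products 25→55.5 °C: 136.36 kJ/min
Q = ΔH = -1638.3 kJ/min = -27.305 kW
Heat removed = 98297 kJ/h

Q_out = 98300 kJ/h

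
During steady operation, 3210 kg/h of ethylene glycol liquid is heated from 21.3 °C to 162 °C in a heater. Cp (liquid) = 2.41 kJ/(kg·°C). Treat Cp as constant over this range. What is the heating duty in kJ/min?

Q = 18100 kJ/min

Q = ṁ·Cp·ΔT = 3210 × 2.41 × (162 − 21.3) = 1.0885e+06 kJ/h
Converting: 1.0885e+06 / 3600 s = 302.35 kW
Heating duty = 18141 kJ/min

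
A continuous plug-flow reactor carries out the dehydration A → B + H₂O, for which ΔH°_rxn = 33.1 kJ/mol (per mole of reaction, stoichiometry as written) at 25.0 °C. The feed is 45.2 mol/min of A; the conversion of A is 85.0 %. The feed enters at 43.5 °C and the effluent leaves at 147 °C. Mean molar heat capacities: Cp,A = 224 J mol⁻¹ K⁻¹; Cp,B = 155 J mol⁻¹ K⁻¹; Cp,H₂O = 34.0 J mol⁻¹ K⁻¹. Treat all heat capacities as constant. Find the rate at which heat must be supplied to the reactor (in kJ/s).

Extent of reaction ξ = 0.850 × 45.2 = 38.42 mol/min
Reaction term: ξ·ΔH°_rxn = 38.42 × 33.1 = 1271.7 kJ/min
Sensible, feed 43.5→25 °C: -187.31 kJ/min
Outlet flows (mol/min): A 6.78, B 38.42, H₂O 38.42
Sensible, products 25→147 °C: 1071.2 kJ/min
Q = ΔH = 2155.6 kJ/min = 35.926 kW
Heat supplied = 35.926 kJ/s

Q_in = 35.9 kJ/s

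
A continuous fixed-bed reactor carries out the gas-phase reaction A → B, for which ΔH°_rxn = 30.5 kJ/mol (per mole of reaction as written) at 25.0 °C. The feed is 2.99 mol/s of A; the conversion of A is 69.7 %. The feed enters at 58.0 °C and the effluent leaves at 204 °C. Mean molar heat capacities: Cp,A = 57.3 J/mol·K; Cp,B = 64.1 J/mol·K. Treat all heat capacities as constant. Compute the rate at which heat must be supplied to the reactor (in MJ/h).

Extent of reaction ξ = 0.697 × 2.99 = 2.084 mol/s
Reaction term: ξ·ΔH°_rxn = 2.084 × 30.5 = 63.563 kJ/s
Sensible, feed 58.0→25 °C: -5.6538 kJ/s
Outlet flows (mol/s): A 0.90597, B 2.084
Sensible, products 25→204 °C: 33.204 kJ/s
Q = ΔH = 91.113 kJ/s = 91.113 kW
Heat supplied = 328.01 MJ/h

Q_in = 328 MJ/h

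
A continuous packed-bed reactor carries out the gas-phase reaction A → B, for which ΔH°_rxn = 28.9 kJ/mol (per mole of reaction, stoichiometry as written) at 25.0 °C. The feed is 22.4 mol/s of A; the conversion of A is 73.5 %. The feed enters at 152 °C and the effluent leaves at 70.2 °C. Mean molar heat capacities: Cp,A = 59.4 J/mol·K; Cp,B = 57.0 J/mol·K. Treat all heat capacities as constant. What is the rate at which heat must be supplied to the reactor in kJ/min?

Q_in = 21900 kJ/min

Extent of reaction ξ = 0.735 × 22.4 = 16.464 mol/s
Reaction term: ξ·ΔH°_rxn = 16.464 × 28.9 = 475.81 kJ/s
Sensible, feed 152→25 °C: -168.98 kJ/s
Outlet flows (mol/s): A 5.936, B 16.464
Sensible, products 25→70.2 °C: 58.355 kJ/s
Q = ΔH = 365.18 kJ/s = 365.18 kW
Heat supplied = 21911 kJ/min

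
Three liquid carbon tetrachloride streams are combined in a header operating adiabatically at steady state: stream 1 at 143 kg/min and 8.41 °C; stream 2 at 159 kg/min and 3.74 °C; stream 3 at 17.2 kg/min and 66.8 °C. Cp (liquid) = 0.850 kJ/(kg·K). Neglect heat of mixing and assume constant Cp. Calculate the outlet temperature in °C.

Adiabatic, steady state ⇒ Σ ṁᵢCp,ᵢ(T_out − Tᵢ) = 0
T_out = Σ ṁᵢCp,ᵢTᵢ / Σ ṁᵢCp,ᵢ
      = 2504.3 / 271.32 = 9.2301 °C

T_out = 9.23 °C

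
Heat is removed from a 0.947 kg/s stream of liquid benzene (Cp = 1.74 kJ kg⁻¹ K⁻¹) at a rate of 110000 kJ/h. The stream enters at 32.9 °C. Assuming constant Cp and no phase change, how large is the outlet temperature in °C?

T_out = 14.4 °C

Q = 110000 kJ/h = 30.556 kJ/s
ΔT = Q/(ṁ·Cp) = 30.556/(0.947×1.74) = 18.543 K
T_out = 32.9 − 18.543 = 14.357 °C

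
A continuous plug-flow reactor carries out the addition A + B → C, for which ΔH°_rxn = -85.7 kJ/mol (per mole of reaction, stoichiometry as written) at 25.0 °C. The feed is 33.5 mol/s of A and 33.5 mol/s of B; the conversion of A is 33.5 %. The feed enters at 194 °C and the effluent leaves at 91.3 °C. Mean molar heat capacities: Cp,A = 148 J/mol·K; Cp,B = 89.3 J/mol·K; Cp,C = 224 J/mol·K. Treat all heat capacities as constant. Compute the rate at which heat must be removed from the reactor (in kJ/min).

Extent of reaction ξ = 0.335 × 33.5 = 11.223 mol/s
Reaction term: ξ·ΔH°_rxn = 11.223 × -85.7 = -961.77 kJ/s
Sensible, feed 194→25 °C: -1343.5 kJ/s
Outlet flows (mol/s): A 22.277, B 22.277, C 11.223
Sensible, products 25→91.3 °C: 517.16 kJ/s
Q = ΔH = -1788.1 kJ/s = -1788.1 kW
Heat removed = 107280 kJ/min

Q_out = 107000 kJ/min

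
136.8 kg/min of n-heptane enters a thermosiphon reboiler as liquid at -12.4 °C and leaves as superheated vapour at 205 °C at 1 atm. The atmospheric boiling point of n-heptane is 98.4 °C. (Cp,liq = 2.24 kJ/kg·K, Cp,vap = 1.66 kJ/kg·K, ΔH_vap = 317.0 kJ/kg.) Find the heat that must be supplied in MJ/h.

Q = 6090 MJ/h

liquid -12.4→98.4 °C: 248.19 kJ/kg
vaporisation at 98.4 °C: 317 kJ/kg
vapour 98.4→205 °C: 176.96 kJ/kg
Δh = 248.19 + 317 + 176.96 = 742.15 kJ/kg
Q = ṁ·Δh = 136.8 kg/min × 742.15 kJ/kg = 101530 kJ/min
|Q| = 1692.1 kW = 6091.6 MJ/h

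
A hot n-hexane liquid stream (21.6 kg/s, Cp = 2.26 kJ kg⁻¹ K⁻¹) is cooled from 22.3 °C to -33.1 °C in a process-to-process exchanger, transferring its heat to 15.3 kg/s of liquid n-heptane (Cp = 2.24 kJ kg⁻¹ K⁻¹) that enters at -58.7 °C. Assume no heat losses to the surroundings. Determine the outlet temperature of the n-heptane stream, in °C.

T_c,out = 20.2 °C

Heat released by hot stream: Q = 21.6 × 2.26 × (22.3 − -33.1) = 2704.4 kJ/s
Energy balance on cold side (adiabatic exchanger): Q = ṁ_c·Cp_c·(T_c,out − T_c,in)
T_c,out = -58.7 + 2704.4/(15.3 × 2.24) = 20.21 °C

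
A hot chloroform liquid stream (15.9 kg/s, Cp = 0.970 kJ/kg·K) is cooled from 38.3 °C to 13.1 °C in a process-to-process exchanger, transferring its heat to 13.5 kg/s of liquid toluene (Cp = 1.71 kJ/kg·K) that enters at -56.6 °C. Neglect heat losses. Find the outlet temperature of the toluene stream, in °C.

T_c,out = -39.8 °C

Heat released by hot stream: Q = 15.9 × 0.970 × (38.3 − 13.1) = 388.66 kJ/s
Energy balance on cold side (adiabatic exchanger): Q = ṁ_c·Cp_c·(T_c,out − T_c,in)
T_c,out = -56.6 + 388.66/(13.5 × 1.71) = -39.764 °C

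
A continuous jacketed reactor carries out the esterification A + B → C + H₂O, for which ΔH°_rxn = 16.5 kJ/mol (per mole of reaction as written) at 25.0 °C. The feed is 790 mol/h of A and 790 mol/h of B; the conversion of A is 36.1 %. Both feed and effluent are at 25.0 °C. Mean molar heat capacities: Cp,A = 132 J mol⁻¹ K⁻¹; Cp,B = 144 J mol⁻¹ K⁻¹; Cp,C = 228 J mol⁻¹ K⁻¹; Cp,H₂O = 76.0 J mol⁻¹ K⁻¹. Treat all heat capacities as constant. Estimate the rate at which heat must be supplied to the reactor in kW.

Extent of reaction ξ = 0.361 × 790 = 285.19 mol/h
Reaction term: ξ·ΔH°_rxn = 285.19 × 16.5 = 4705.6 kJ/h
Q = ΔH = 4705.6 kJ/h = 1.3071 kW
Heat supplied = 1.3071 kW

Q_in = 1.31 kW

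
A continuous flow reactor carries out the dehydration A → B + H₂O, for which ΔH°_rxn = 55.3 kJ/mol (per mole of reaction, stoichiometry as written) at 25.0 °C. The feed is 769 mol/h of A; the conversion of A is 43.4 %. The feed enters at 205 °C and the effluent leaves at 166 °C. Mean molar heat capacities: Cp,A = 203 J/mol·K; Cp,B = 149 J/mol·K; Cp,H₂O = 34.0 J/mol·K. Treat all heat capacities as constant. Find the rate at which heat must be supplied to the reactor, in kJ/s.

Q_in = 3.17 kJ/s

Extent of reaction ξ = 0.434 × 769 = 333.75 mol/h
Reaction term: ξ·ΔH°_rxn = 333.75 × 55.3 = 18456 kJ/h
Sensible, feed 205→25 °C: -28099 kJ/h
Outlet flows (mol/h): A 435.25, B 333.75, H₂O 333.75
Sensible, products 25→166 °C: 21070 kJ/h
Q = ΔH = 11427 kJ/h = 3.1741 kW
Heat supplied = 3.1741 kJ/s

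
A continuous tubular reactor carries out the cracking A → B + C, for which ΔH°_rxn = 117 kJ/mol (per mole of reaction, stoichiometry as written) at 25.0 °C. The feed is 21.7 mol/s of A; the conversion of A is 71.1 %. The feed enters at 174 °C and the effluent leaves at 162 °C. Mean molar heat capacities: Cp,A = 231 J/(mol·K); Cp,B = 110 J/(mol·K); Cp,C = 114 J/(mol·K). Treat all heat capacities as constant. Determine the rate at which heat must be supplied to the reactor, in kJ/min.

Q_in = 104000 kJ/min

Extent of reaction ξ = 0.711 × 21.7 = 15.429 mol/s
Reaction term: ξ·ΔH°_rxn = 15.429 × 117 = 1805.2 kJ/s
Sensible, feed 174→25 °C: -746.89 kJ/s
Outlet flows (mol/s): A 6.2713, B 15.429, C 15.429
Sensible, products 25→162 °C: 671.94 kJ/s
Q = ΔH = 1730.2 kJ/s = 1730.2 kW
Heat supplied = 103810 kJ/min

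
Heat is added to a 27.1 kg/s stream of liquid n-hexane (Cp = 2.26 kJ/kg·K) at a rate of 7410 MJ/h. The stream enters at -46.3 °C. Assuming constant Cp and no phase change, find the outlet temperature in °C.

T_out = -12.7 °C

Q = 7410 MJ/h = 2058.3 kJ/s
ΔT = Q/(ṁ·Cp) = 2058.3/(27.1×2.26) = 33.608 K
T_out = -46.3 + 33.608 = -12.692 °C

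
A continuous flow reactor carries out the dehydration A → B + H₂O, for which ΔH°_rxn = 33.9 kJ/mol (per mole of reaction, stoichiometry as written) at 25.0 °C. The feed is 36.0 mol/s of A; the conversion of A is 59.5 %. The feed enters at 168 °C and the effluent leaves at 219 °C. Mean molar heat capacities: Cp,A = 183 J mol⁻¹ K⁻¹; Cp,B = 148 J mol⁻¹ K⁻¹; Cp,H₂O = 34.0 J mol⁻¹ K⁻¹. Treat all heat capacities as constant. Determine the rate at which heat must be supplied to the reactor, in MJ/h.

Q_in = 3810 MJ/h

Extent of reaction ξ = 0.595 × 36.0 = 21.42 mol/s
Reaction term: ξ·ΔH°_rxn = 21.42 × 33.9 = 726.14 kJ/s
Sensible, feed 168→25 °C: -942.08 kJ/s
Outlet flows (mol/s): A 14.58, B 21.42, H₂O 21.42
Sensible, products 25→219 °C: 1273.9 kJ/s
Q = ΔH = 1058 kJ/s = 1058 kW
Heat supplied = 3808.7 MJ/h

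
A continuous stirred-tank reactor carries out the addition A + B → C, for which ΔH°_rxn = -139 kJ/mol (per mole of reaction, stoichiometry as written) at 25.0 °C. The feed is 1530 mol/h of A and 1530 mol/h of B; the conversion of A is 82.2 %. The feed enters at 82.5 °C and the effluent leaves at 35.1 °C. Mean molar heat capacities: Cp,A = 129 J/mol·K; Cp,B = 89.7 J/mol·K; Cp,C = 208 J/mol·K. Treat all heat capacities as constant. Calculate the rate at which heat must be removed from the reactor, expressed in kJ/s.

Q_out = 53.0 kJ/s

Extent of reaction ξ = 0.822 × 1530 = 1257.7 mol/h
Reaction term: ξ·ΔH°_rxn = 1257.7 × -139 = -174810 kJ/h
Sensible, feed 82.5→25 °C: -19240 kJ/h
Outlet flows (mol/h): A 272.34, B 272.34, C 1257.7
Sensible, products 25→35.1 °C: 3243.7 kJ/h
Q = ΔH = -190810 kJ/h = -53.003 kW
Heat removed = 53.003 kJ/s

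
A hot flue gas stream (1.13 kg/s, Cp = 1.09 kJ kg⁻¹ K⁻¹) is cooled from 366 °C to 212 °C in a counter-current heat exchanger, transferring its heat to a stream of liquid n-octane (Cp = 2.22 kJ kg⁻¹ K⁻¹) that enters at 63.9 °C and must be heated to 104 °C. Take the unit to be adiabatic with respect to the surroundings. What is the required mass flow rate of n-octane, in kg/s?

ṁ_c = 2.13 kg/s

Heat released by hot stream: Q = 1.13 × 1.09 × (366 − 212) = 189.68 kJ/s
Energy balance on cold side (adiabatic exchanger): Q = ṁ_c·Cp_c·(T_c,out − T_c,in)
ṁ_c = 189.68 / [2.22 × (104 − 63.9)] = 2.1307 kg/s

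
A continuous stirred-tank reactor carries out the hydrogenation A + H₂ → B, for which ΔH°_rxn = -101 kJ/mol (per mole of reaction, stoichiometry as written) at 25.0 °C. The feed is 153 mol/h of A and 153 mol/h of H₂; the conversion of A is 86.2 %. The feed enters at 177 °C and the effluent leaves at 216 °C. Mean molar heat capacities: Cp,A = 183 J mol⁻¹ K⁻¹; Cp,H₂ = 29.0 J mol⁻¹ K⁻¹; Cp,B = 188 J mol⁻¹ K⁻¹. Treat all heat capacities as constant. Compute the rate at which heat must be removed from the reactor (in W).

Extent of reaction ξ = 0.862 × 153 = 131.89 mol/h
Reaction term: ξ·ΔH°_rxn = 131.89 × -101 = -13320 kJ/h
Sensible, feed 177→25 °C: -4930.3 kJ/h
Outlet flows (mol/h): A 21.114, H₂ 21.114, B 131.89
Sensible, products 25→216 °C: 5590.7 kJ/h
Q = ΔH = -12660 kJ/h = -3.5167 kW
Heat removed = 3516.7 W

Q_out = 3520 W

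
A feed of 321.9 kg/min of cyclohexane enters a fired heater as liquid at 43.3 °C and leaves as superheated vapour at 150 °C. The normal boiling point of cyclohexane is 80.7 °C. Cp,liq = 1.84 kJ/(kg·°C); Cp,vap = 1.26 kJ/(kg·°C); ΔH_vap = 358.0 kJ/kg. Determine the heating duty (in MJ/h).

liquid 43.3→80.7 °C: 68.816 kJ/kg
vaporisation at 80.7 °C: 358 kJ/kg
vapour 80.7→150 °C: 87.318 kJ/kg
Δh = 68.816 + 358 + 87.318 = 514.13 kJ/kg
Q = ṁ·Δh = 321.9 kg/min × 514.13 kJ/kg = 165500 kJ/min
|Q| = 2758.3 kW = 9930 MJ/h

Q = 9930 MJ/h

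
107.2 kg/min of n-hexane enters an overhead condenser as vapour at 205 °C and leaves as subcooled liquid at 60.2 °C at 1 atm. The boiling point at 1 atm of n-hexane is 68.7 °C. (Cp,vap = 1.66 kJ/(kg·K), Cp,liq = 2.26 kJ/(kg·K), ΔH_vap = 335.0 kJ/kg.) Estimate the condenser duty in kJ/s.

Q_c = 1040 kJ/s

vapour 205→68.7 °C: -226.26 kJ/kg
condensation at 68.7 °C: -335 kJ/kg
liquid 68.7→60.2 °C: -19.21 kJ/kg
Δh = -226.26 + -335 + -19.21 = -580.47 kJ/kg
Q = ṁ·Δh = 107.2 kg/min × -580.47 kJ/kg = -62226 kJ/min
|Q| = 1037.1 kW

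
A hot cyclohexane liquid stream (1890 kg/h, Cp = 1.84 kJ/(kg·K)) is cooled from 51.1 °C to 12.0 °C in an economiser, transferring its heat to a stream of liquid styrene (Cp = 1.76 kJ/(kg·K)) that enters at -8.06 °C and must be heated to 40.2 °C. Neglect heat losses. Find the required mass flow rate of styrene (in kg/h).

ṁ_c = 1600 kg/h

Heat released by hot stream: Q = 1890 × 1.84 × (51.1 − 12.0) = 135970 kJ/h
Energy balance on cold side (adiabatic exchanger): Q = ṁ_c·Cp_c·(T_c,out − T_c,in)
ṁ_c = 135970 / [1.76 × (40.2 − -8.06)] = 1600.9 kg/h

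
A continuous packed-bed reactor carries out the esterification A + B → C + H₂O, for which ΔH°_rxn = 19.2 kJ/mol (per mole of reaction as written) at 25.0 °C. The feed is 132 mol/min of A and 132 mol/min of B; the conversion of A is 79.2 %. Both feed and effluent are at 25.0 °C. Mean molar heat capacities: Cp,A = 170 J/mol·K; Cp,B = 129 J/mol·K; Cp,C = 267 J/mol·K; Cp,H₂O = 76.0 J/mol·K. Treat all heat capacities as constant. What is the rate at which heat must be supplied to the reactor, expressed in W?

Extent of reaction ξ = 0.792 × 132 = 104.54 mol/min
Reaction term: ξ·ΔH°_rxn = 104.54 × 19.2 = 2007.2 kJ/min
Q = ΔH = 2007.2 kJ/min = 33.454 kW
Heat supplied = 33454 W

Q_in = 33500 W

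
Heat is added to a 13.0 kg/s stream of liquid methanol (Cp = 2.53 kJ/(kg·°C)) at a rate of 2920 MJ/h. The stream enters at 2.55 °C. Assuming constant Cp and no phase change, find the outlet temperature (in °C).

T_out = 27.2 °C

Q = 2920 MJ/h = 811.11 kJ/s
ΔT = Q/(ṁ·Cp) = 811.11/(13.0×2.53) = 24.661 K
T_out = 2.55 + 24.661 = 27.211 °C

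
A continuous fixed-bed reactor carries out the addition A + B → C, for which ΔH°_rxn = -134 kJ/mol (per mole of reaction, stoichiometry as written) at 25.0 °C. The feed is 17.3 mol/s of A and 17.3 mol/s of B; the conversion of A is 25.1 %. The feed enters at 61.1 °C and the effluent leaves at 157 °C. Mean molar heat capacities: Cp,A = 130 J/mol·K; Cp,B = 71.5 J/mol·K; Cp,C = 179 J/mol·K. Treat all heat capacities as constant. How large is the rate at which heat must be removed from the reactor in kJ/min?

Extent of reaction ξ = 0.251 × 17.3 = 4.3423 mol/s
Reaction term: ξ·ΔH°_rxn = 4.3423 × -134 = -581.87 kJ/s
Sensible, feed 61.1→25 °C: -125.84 kJ/s
Outlet flows (mol/s): A 12.958, B 12.958, C 4.3423
Sensible, products 25→157 °C: 447.25 kJ/s
Q = ΔH = -260.46 kJ/s = -260.46 kW
Heat removed = 15628 kJ/min

Q_out = 15600 kJ/min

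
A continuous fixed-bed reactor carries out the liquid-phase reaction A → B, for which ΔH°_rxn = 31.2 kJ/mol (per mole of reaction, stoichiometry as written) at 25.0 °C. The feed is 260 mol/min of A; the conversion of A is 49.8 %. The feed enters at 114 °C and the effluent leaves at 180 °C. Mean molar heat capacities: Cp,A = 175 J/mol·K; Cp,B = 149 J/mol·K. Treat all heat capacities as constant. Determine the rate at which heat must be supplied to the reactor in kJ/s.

Q_in = 109 kJ/s

Extent of reaction ξ = 0.498 × 260 = 129.48 mol/min
Reaction term: ξ·ΔH°_rxn = 129.48 × 31.2 = 4039.8 kJ/min
Sensible, feed 114→25 °C: -4049.5 kJ/min
Outlet flows (mol/min): A 130.52, B 129.48
Sensible, products 25→180 °C: 6530.7 kJ/min
Q = ΔH = 6521 kJ/min = 108.68 kW
Heat supplied = 108.68 kJ/s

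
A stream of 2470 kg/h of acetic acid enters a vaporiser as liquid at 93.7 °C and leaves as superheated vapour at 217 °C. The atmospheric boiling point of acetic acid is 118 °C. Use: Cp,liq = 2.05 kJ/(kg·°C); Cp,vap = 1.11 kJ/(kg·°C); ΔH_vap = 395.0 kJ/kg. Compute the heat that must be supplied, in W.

liquid 93.7→118 °C: 49.815 kJ/kg
vaporisation at 118 °C: 395 kJ/kg
vapour 118→217 °C: 109.89 kJ/kg
Δh = 49.815 + 395 + 109.89 = 554.71 kJ/kg
Q = ṁ·Δh = 2470 kg/h × 554.71 kJ/kg = 1.3701e+06 kJ/h
|Q| = 380.59 kW = 380590 W

Q = 381000 W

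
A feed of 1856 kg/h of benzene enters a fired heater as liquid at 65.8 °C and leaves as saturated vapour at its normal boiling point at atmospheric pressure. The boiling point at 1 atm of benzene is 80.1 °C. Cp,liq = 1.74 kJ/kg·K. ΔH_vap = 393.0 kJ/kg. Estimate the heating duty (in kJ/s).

Q = 215 kJ/s

liquid 65.8→80.1 °C: 24.882 kJ/kg
vaporisation at 80.1 °C: 393 kJ/kg
Δh = 24.882 + 393 = 417.88 kJ/kg
Q = ṁ·Δh = 1856 kg/h × 417.88 kJ/kg = 775590 kJ/h
|Q| = 215.44 kW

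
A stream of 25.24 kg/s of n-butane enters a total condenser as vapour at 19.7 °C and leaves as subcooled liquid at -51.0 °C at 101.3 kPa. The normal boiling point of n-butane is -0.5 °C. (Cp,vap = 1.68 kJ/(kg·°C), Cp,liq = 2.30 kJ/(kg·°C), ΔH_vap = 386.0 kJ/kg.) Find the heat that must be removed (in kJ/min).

vapour 19.7→-0.5 °C: -33.936 kJ/kg
condensation at -0.5 °C: -386 kJ/kg
liquid -0.5→-51.0 °C: -116.15 kJ/kg
Δh = -33.936 + -386 + -116.15 = -536.09 kJ/kg
Q = ṁ·Δh = 25.24 kg/s × -536.09 kJ/kg = -13531 kJ/s
|Q| = 13531 kW = 811850 kJ/min

Q_c = 812000 kJ/min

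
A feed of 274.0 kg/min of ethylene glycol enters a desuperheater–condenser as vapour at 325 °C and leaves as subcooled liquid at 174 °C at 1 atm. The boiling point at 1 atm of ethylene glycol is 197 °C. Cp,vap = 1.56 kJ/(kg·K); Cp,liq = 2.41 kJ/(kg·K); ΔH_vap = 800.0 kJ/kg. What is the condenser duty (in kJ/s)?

Q_c = 4820 kJ/s

vapour 325→197 °C: -199.68 kJ/kg
condensation at 197 °C: -800 kJ/kg
liquid 197→174 °C: -55.43 kJ/kg
Δh = -199.68 + -800 + -55.43 = -1055.1 kJ/kg
Q = ṁ·Δh = 274.0 kg/min × -1055.1 kJ/kg = -289100 kJ/min
|Q| = 4818.3 kW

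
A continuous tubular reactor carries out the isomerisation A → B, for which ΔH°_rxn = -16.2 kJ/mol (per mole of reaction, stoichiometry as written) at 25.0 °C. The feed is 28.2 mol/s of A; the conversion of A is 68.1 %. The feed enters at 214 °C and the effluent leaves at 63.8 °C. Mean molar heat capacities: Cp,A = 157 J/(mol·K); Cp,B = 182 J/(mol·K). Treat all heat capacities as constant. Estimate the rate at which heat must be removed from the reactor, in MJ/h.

Extent of reaction ξ = 0.681 × 28.2 = 19.204 mol/s
Reaction term: ξ·ΔH°_rxn = 19.204 × -16.2 = -311.11 kJ/s
Sensible, feed 214→25 °C: -836.78 kJ/s
Outlet flows (mol/s): A 8.9958, B 19.204
Sensible, products 25→63.8 °C: 190.41 kJ/s
Q = ΔH = -957.48 kJ/s = -957.48 kW
Heat removed = 3446.9 MJ/h

Q_out = 3450 MJ/h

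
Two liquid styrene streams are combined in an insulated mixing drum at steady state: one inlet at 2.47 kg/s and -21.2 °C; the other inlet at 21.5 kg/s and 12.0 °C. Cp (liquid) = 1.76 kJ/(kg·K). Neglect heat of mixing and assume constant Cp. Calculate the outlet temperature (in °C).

T_out = 8.58 °C

Energy balance with Q = 0: Σ ṁᵢCp,ᵢ(T_out − Tᵢ) = 0
T_out = Σ ṁᵢCp,ᵢTᵢ / Σ ṁᵢCp,ᵢ
      = 361.92 / 42.187 = 8.5789 °C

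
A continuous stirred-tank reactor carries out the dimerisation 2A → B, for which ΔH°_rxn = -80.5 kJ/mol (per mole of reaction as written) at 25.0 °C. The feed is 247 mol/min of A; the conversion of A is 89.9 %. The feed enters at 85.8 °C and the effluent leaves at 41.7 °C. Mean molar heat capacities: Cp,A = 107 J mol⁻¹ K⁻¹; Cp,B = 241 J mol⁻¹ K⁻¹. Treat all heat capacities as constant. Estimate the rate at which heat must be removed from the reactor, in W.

Extent of reaction ξ = 0.899 × 247 / 2 = 111.03 mol/min
Reaction term: ξ·ΔH°_rxn = 111.03 × -80.5 = -8937.6 kJ/min
Sensible, feed 85.8→25 °C: -1606.9 kJ/min
Outlet flows (mol/min): A 24.947, B 111.03
Sensible, products 25→41.7 °C: 491.43 kJ/min
Q = ΔH = -10053 kJ/min = -167.55 kW
Heat removed = 167550 W

Q_out = 168000 W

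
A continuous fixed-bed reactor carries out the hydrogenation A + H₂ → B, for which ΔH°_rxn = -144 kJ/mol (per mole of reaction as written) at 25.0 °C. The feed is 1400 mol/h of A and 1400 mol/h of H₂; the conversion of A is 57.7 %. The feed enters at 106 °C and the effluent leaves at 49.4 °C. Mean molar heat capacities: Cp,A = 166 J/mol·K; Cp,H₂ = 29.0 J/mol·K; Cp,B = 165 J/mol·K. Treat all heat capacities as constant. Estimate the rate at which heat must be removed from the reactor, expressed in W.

Extent of reaction ξ = 0.577 × 1400 = 807.8 mol/h
Reaction term: ξ·ΔH°_rxn = 807.8 × -144 = -116320 kJ/h
Sensible, feed 106→25 °C: -22113 kJ/h
Outlet flows (mol/h): A 592.2, H₂ 592.2, B 807.8
Sensible, products 25→49.4 °C: 6069.9 kJ/h
Q = ΔH = -132370 kJ/h = -36.768 kW
Heat removed = 36768 W

Q_out = 36800 W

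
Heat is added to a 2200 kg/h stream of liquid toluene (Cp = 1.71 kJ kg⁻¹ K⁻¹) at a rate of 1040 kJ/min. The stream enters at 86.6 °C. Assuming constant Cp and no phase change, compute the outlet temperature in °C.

T_out = 103 °C

Q = 1040 kJ/min = 62400 kJ/h
ΔT = Q/(ṁ·Cp) = 62400/(2200×1.71) = 16.587 K
T_out = 86.6 + 16.587 = 103.19 °C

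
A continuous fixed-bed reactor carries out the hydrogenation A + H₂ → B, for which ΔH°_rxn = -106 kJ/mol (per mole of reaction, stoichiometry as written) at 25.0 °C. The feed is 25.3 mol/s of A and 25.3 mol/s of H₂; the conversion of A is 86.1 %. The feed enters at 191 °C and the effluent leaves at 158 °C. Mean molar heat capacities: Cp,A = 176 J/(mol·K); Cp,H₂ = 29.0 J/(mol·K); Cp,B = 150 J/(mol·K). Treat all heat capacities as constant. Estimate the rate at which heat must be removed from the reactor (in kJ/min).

Extent of reaction ξ = 0.861 × 25.3 = 21.783 mol/s
Reaction term: ξ·ΔH°_rxn = 21.783 × -106 = -2309 kJ/s
Sensible, feed 191→25 °C: -860.96 kJ/s
Outlet flows (mol/s): A 3.5167, H₂ 3.5167, B 21.783
Sensible, products 25→158 °C: 530.46 kJ/s
Q = ΔH = -2639.5 kJ/s = -2639.5 kW
Heat removed = 158370 kJ/min

Q_out = 158000 kJ/min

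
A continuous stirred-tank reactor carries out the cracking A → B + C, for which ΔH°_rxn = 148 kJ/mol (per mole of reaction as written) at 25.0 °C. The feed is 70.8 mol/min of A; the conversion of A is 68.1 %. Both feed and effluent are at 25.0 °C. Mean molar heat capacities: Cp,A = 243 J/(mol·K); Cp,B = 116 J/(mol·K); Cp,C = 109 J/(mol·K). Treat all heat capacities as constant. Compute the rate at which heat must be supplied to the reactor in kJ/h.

Q_in = 428000 kJ/h

Extent of reaction ξ = 0.681 × 70.8 = 48.215 mol/min
Reaction term: ξ·ΔH°_rxn = 48.215 × 148 = 7135.8 kJ/min
Q = ΔH = 7135.8 kJ/min = 118.93 kW
Heat supplied = 428150 kJ/h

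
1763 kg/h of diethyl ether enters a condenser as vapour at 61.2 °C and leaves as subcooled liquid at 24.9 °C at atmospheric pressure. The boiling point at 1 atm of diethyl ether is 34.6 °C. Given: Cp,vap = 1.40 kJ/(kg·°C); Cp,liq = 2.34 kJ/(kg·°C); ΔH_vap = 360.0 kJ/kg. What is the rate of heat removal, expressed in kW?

vapour 61.2→34.6 °C: -37.24 kJ/kg
condensation at 34.6 °C: -360 kJ/kg
liquid 34.6→24.9 °C: -22.698 kJ/kg
Δh = -37.24 + -360 + -22.698 = -419.94 kJ/kg
Q = ṁ·Δh = 1763 kg/h × -419.94 kJ/kg = -740350 kJ/h
|Q| = 205.65 kW

Q_c = 206 kW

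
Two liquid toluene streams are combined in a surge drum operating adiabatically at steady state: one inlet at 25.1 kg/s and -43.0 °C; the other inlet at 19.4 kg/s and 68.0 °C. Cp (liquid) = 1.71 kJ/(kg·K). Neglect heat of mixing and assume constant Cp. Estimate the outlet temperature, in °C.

No heat crosses the boundary, so H_out = H_in.
Σ ṁᵢCp,ᵢTᵢ = 25.1×1.71×-43.0 + 19.4×1.71×68.0 = 410.23
Σ ṁᵢCp,ᵢ = 25.1×1.71 + 19.4×1.71 = 76.095
T_out = 410.23 / 76.095 = 5.391 °C

T_out = 5.39 °C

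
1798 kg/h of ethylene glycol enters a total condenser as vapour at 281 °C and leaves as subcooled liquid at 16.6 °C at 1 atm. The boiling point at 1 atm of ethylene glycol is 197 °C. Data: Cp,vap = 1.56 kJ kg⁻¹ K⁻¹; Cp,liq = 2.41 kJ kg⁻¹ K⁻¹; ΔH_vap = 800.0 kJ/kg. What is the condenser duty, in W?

vapour 281→197 °C: -131.04 kJ/kg
condensation at 197 °C: -800 kJ/kg
liquid 197→16.6 °C: -434.76 kJ/kg
Δh = -131.04 + -800 + -434.76 = -1365.8 kJ/kg
Q = ṁ·Δh = 1798 kg/h × -1365.8 kJ/kg = -2.4557e+06 kJ/h
|Q| = 682.14 kW = 682140 W

Q_c = 682000 W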